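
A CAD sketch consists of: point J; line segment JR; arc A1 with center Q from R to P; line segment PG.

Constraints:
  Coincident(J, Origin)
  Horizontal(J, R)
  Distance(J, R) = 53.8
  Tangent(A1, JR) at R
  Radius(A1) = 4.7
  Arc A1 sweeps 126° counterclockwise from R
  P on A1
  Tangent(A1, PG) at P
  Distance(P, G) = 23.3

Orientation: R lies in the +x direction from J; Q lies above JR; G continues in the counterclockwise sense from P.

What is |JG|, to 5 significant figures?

51.188

J is at the origin; JR is horizontal with |JR| = 53.8 and R on the +x side, so R = (53.800, 0.0000). Tangency of A1 to JR means the radius QR is perpendicular to JR, so Q = R + (0, 4.7) = (53.800, 4.7000). On A1, R sits at bearing -90° from Q; a 126° counterclockwise sweep puts P at bearing 36°, so P = Q + 4.7·(cos 36°, sin 36°) = (57.602, 7.4626). Tangency of A1 to PG means the radius QP is perpendicular to PG, so PG runs along (−sin 36°, cos 36°); with |PG| = 23.3, G = (43.907, 26.313). Then |JG| = |G − J| = 51.188.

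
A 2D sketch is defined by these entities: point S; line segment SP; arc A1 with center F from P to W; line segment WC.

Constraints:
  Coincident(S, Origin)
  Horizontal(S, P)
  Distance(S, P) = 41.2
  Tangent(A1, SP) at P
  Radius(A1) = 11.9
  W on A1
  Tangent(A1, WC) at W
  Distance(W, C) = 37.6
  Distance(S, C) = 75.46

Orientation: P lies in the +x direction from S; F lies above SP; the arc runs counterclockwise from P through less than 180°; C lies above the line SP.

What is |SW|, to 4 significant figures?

53.89

S is at the origin; SP is horizontal with |SP| = 41.2 and P on the +x side, so P = (41.20, 0.000). The tangent condition forces FP to be normal to SP, so F = P + (0, 11.9) = (41.20, 11.90). Since FW ⟂ WC (tangency), |FC| = √(11.9² + 37.6²) = 39.44 regardless of where W sits on A1. So C lies on both circle(S, 75.46) and circle(F, 39.44); the above-SP intersection is C = (58.94, 47.13). W is the foot of the tangent from C: W = (52.95, 10.00).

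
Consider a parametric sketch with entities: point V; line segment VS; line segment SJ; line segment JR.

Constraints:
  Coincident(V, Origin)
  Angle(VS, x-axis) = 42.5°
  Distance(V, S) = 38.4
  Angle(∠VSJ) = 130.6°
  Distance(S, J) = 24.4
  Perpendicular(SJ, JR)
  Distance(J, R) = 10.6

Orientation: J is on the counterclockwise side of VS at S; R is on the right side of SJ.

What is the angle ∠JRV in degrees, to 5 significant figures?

51.168°

V is at the origin; VS runs at 42.5° with length 38.4, so S = 38.4·(cos 42.5°, sin 42.5°) = (28.311, 25.943). ∠VSJ = 130.6°, so SJ runs at 42.5° + (180° − 130.6°) = 91.900° from the x-axis; with |SJ| = 24.4, J = S + 24.4·(cos 91.900°, sin 91.900°) = (27.502, 50.329). The perpendicularity gives JR at right angles to SJ; with |JR| = 10.6 on the right of SJ, R = J + 10.6·(0.99945, 0.033155) = (38.097, 50.681). Then cos ∠JRV = RJ·RV / (|RJ||RV|), giving 51.168°.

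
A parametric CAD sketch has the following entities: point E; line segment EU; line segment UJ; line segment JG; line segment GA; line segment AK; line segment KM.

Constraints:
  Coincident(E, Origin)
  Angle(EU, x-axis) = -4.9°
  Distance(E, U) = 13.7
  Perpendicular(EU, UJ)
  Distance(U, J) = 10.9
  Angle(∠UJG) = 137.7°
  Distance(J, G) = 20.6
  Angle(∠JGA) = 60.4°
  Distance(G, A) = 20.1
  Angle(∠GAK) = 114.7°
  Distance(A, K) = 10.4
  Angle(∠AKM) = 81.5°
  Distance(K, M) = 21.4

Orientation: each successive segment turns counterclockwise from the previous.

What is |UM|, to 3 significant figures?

17.6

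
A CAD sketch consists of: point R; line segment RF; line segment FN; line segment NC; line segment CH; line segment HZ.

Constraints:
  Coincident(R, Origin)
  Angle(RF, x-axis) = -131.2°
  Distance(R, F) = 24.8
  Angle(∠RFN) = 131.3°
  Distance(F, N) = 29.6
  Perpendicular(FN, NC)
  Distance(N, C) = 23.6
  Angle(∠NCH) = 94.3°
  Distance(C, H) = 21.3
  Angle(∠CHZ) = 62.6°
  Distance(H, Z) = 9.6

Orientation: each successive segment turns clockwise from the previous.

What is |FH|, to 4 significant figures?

26.55

R is at the origin; RF runs at -131.2° with length 24.8, so F = (-16.34, -18.66). ∠RFN = 131.3° gives FN at -179.9° from the x-axis; with |FN| = 29.6, N = (-45.94, -18.71). The perpendicularity gives NC at right angles to FN, so NC runs at 90.10°; with |NC| = 23.6, C = (-45.98, 4.888). ∠NCH = 94.3° gives CH at 4.400° from the x-axis; with |CH| = 21.3, H = (-24.74, 6.523). Then |FH| = |H − F| = 26.55.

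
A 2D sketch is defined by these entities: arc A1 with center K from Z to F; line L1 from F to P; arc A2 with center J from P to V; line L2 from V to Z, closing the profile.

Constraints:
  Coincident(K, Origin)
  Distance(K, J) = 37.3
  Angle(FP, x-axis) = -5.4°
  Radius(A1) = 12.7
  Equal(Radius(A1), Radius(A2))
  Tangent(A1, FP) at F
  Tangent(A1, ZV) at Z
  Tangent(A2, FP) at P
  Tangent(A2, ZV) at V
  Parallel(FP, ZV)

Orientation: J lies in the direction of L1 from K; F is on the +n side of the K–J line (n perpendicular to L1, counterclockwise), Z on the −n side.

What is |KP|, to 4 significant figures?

39.40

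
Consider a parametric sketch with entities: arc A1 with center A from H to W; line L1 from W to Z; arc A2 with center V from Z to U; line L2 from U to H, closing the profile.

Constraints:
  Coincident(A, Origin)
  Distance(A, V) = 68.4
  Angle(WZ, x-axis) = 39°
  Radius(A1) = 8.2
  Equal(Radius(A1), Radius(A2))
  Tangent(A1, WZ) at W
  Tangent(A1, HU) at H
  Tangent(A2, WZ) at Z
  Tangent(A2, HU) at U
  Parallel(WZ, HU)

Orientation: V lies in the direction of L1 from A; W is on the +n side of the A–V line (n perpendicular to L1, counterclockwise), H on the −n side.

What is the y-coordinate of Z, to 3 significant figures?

49.4

The slot axis is L1's direction at 39.0°, so u = (cos 39.0°, sin 39.0°) = (0.777, 0.629) and n = (−sin 39.0°, cos 39.0°) = (-0.629, 0.777). A is at the origin and V lies 68.4 along u from A, so V = 68.4·u = (53.2, 43.0). Tangency of A1 to both parallel lines with radius 8.2 puts W and H at A ± 8.2·n: W = (-5.16, 6.37), H = (5.16, -6.37). Equal radii place Z and U the same way about V: Z = V + 8.2·n = (48.0, 49.4), U = V − 8.2·n = (58.3, 36.7). So Z.y = 49.4.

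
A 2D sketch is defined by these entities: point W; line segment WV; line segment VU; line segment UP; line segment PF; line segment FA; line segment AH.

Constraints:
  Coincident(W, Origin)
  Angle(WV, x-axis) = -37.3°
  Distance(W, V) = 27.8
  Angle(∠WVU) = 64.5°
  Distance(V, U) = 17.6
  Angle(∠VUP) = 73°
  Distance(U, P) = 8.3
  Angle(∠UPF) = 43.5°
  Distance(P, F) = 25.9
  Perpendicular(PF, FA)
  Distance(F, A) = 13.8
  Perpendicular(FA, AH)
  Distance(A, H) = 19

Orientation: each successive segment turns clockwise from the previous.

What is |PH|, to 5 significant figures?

15.429

W is at the origin; WV runs at -37.3° with length 27.8, so V = (22.114, -16.846). ∠WVU = 64.5° gives VU at -152.80° from the x-axis; with |VU| = 17.6, U = (6.4604, -24.891). ∠VUP = 73.0° gives UP at 100.20° from the x-axis; with |UP| = 8.3, P = (4.9906, -16.723). ∠UPF = 43.5° gives PF at -36.300° from the x-axis; with |PF| = 25.9, F = (25.864, -32.056). PF is perpendicular to FA, so FA runs at -126.30°; with |FA| = 13.8, A = (17.694, -43.178). FA ⟂ AH, so AH runs at 143.70°; with |AH| = 19.0, H = (2.3818, -31.929). Then |PH| = |H − P| = 15.429.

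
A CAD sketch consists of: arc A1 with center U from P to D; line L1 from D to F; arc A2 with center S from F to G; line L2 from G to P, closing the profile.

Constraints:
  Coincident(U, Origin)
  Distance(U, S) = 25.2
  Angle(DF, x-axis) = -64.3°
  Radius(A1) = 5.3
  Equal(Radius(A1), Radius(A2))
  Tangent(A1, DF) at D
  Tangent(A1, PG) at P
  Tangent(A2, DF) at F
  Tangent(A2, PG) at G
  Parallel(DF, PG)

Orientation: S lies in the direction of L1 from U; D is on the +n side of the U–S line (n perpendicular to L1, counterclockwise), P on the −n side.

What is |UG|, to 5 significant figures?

25.751

The slot axis is L1's direction at -64.3°, so u = (cos -64.3°, sin -64.3°) = (0.43366, -0.90108) and n = (−sin -64.3°, cos -64.3°) = (0.90108, 0.43366). U is at the origin and S lies 25.2 along u from U, so S = 25.2·u = (10.928, -22.707). Tangency of A1 to both parallel lines with radius 5.3 puts D and P at U ± 5.3·n: D = (4.7757, 2.2984), P = (-4.7757, -2.2984). Equal radii place F and G the same way about S: F = S + 5.3·n = (15.704, -20.409), G = S − 5.3·n = (6.1525, -25.006). Then |UG| = |G − U| = 25.751.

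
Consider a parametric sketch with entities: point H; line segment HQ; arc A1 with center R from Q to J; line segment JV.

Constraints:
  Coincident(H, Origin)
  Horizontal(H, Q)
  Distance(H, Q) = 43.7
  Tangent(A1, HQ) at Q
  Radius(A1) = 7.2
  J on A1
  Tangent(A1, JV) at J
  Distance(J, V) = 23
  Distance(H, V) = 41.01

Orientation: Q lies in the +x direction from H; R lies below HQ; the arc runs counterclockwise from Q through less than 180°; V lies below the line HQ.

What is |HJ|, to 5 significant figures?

37.143

H is at the origin; HQ is horizontal with |HQ| = 43.7 and Q on the +x side, so Q = (43.700, 0.0000). A1 meets HQ tangentially, so RQ is at right angles to HQ, so R = Q + (0, -7.2) = (43.700, -7.2000). Since RJ ⟂ JV (tangency), |RV| = √(7.2² + 23.0²) = 24.101 regardless of where J sits on A1. So V lies on both circle(H, 41.01) and circle(R, 24.101); the below-HQ intersection is V = (30.529, -27.383). J is the foot of the tangent from V: J = (36.770, -5.2461).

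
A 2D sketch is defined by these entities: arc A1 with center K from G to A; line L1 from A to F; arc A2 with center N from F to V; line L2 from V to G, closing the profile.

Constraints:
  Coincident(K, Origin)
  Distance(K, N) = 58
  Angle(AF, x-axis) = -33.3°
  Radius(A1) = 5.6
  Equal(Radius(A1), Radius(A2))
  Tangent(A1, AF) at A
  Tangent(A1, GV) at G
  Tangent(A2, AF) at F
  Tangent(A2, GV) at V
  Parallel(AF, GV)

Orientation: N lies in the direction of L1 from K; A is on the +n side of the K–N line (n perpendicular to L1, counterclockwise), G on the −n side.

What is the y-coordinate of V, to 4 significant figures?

-36.52

The slot axis is L1's direction at -33.3°, so u = (cos -33.3°, sin -33.3°) = (0.8358, -0.5490) and n = (−sin -33.3°, cos -33.3°) = (0.5490, 0.8358). K is at the origin and N lies 58.0 along u from K, so N = 58.0·u = (48.48, -31.84). Tangency of A1 to both parallel lines with radius 5.6 puts A and G at K ± 5.6·n: A = (3.075, 4.681), G = (-3.075, -4.681). Equal radii place F and V the same way about N: F = N + 5.6·n = (51.55, -27.16), V = N − 5.6·n = (45.40, -36.52). So V.y = -36.52.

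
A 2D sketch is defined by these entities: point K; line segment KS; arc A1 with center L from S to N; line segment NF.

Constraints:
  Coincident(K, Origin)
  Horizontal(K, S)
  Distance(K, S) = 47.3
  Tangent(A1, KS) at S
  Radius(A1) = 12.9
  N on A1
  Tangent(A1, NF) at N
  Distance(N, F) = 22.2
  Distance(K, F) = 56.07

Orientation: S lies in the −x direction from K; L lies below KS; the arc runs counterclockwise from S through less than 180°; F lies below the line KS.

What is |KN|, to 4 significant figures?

60.69

K is at the origin; KS is horizontal with |KS| = 47.3 and S on the −x side, so S = (-47.30, 0.000). Tangency of A1 to KS means the radius LS is perpendicular to KS, so L = S + (0, -12.9) = (-47.30, -12.90). Since LN ⟂ NF (tangency), |LF| = √(12.9² + 22.2²) = 25.68 regardless of where N sits on A1. So F lies on both circle(K, 56.07) and circle(L, 25.68); the below-KS intersection is F = (-41.34, -37.88). N is the foot of the tangent from F: N = (-56.65, -21.79).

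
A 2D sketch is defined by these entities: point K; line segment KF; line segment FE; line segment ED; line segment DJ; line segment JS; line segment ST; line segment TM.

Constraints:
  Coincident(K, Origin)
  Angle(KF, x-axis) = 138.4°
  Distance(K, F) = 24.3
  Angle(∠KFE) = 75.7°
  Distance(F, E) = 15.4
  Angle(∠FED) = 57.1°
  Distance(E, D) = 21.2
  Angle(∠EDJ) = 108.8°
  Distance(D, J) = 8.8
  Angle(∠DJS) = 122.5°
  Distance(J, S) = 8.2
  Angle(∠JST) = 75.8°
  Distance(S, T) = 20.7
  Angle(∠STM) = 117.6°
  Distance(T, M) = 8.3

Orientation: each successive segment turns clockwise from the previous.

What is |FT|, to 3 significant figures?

14.8

K is at the origin; KF runs at 138.4° with length 24.3, so F = (-18.2, 16.1). ∠KFE = 75.7° gives FE at 34.1° from the x-axis; with |FE| = 15.4, E = (-5.42, 24.8). ∠FED = 57.1° gives ED at -88.8° from the x-axis; with |ED| = 21.2, D = (-4.98, 3.57). ∠EDJ = 108.8° gives DJ at -160° from the x-axis; with |DJ| = 8.8, J = (-13.2, 0.562). ∠DJS = 122.5° gives JS at 142° from the x-axis; with |JS| = 8.2, S = (-19.8, 5.55). ∠JST = 75.8° gives ST at 38.3° from the x-axis; with |ST| = 20.7, T = (-3.51, 18.4). Then |FT| = |T − F| = 14.8.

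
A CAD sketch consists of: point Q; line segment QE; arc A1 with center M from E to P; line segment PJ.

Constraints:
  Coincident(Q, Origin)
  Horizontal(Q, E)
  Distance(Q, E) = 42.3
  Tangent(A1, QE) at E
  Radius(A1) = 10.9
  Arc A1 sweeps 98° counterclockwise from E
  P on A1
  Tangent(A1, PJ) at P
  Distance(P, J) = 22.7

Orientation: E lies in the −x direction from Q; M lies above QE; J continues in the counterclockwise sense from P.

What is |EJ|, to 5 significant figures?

35.721

Q is at the origin; QE is horizontal with |QE| = 42.3 and E on the −x side, so E = (-42.300, 0.0000). A1 meets QE tangentially, so ME is at right angles to QE, so M = E + (0, 10.9) = (-42.300, 10.900). On A1, E sits at bearing -90° from M; a 98° counterclockwise sweep puts P at bearing 8°, so P = M + 10.9·(cos 8°, sin 8°) = (-31.506, 12.417). Since A1 is tangent to PJ there, MP ⟂ PJ, so PJ runs along (−sin 8°, cos 8°); with |PJ| = 22.7, J = (-34.665, 34.896). Then |EJ| = |J − E| = 35.721.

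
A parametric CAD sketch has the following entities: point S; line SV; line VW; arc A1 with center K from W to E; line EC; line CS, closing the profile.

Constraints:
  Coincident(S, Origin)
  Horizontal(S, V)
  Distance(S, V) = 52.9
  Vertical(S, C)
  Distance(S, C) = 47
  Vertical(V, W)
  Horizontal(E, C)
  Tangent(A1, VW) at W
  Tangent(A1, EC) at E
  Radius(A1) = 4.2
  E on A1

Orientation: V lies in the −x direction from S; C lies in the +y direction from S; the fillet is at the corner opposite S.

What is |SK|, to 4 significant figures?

64.83

S is at the origin; SV is horizontal with |SV| = 52.9 and V on the −x side, so V = (-52.90, 0.000). SC is vertical with |SC| = 47.0 and C on the +y side, so C = (0.000, 47.00). The virtual corner opposite S is at (-52.90, 47.00). Tangency of A1 to VW means the radius KW is perpendicular to VW and the tangent condition forces KE to be normal to EC, with radius 4.2, so the center K sits 4.2 in from both sides at K = (-48.70, 42.80). Then |SK| = |K − S| = 64.83.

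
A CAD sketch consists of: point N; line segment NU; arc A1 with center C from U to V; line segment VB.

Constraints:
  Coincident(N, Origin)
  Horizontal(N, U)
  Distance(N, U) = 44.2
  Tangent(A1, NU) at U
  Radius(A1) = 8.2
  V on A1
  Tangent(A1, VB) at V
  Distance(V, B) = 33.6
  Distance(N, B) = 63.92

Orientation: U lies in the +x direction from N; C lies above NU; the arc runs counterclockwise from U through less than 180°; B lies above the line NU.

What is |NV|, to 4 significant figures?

53.15

Checks: |CV| = 8.200 ✓; ∠(CV, VB) = 90.00° ✓; |VB| = 33.60 ✓; |NB| = 63.92 ✓.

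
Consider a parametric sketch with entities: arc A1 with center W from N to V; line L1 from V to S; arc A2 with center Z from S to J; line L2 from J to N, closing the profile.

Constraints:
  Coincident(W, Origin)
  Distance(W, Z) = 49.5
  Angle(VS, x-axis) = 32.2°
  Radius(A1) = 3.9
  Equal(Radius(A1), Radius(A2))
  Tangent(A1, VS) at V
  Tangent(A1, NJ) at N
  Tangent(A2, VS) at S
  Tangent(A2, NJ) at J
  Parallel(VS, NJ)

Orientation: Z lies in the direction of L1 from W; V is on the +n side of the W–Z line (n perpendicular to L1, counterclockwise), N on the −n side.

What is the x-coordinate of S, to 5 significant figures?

39.808

Tangency of A1 to both parallel lines with radius 3.9 puts V and N at W ± 3.9·n: V = (-2.0782, 3.3002), N = (2.0782, -3.3002). Equal radii place S and J the same way about Z: S = Z + 3.9·n = (39.808, 29.678), J = Z − 3.9·n = (43.965, 23.077). So S.x = 39.808.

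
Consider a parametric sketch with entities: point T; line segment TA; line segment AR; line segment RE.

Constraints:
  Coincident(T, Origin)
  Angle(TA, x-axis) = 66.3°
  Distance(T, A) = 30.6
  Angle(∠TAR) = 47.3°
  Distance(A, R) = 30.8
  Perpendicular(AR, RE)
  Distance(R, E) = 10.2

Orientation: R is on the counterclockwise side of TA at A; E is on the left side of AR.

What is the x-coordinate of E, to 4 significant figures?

-13.50

∠TAR = 47.3°, so AR runs at 66.3° + (180° − 47.3°) = 199.0° from the x-axis; with |AR| = 30.8, R = A + 30.8·(cos 199.0°, sin 199.0°) = (-16.82, 17.99). AR ⟂ RE; with |RE| = 10.2 on the left of AR, E = R + 10.2·(0.3256, -0.9455) = (-13.50, 8.347). So E.x = -13.50.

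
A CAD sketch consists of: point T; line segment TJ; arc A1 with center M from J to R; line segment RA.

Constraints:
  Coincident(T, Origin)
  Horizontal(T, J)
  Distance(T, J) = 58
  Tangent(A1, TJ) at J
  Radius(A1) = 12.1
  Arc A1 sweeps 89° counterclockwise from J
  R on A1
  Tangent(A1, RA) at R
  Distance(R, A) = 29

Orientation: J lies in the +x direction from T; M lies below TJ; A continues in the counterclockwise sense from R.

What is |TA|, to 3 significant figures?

61.1

T is at the origin; T and J share the same y with |TJ| = 58.0 and J on the +x side, so J = (58.0, 0.00). Since A1 is tangent to TJ there, MJ ⟂ TJ, so M = J + (0, -12.1) = (58.0, -12.1). On A1, J sits at bearing 90° from M; an 89° counterclockwise sweep puts R at bearing 179°, so R = M + 12.1·(cos 179°, sin 179°) = (45.9, -11.9). The tangent condition forces MR to be normal to RA, so RA runs along (−sin 179°, cos 179°); with |RA| = 29.0, A = (45.4, -40.9). Then |TA| = |A − T| = 61.1.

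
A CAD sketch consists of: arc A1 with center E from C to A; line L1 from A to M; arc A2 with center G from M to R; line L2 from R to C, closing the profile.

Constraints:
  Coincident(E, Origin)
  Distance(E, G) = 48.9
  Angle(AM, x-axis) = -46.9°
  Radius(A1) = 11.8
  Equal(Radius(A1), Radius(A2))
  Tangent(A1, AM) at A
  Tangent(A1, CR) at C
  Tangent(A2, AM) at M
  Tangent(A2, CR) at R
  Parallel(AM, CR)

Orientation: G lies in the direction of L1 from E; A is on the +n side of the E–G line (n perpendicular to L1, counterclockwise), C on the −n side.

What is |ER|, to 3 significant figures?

50.3

The slot axis is L1's direction at -46.9°, so u = (cos -46.9°, sin -46.9°) = (0.683, -0.730) and n = (−sin -46.9°, cos -46.9°) = (0.730, 0.683). E is at the origin and G lies 48.9 along u from E, so G = 48.9·u = (33.4, -35.7). Tangency of A1 to both parallel lines with radius 11.8 puts A and C at E ± 11.8·n: A = (8.62, 8.06), C = (-8.62, -8.06). Equal radii place M and R the same way about G: M = G + 11.8·n = (42.0, -27.6), R = G − 11.8·n = (24.8, -43.8). Then |ER| = |R − E| = 50.3.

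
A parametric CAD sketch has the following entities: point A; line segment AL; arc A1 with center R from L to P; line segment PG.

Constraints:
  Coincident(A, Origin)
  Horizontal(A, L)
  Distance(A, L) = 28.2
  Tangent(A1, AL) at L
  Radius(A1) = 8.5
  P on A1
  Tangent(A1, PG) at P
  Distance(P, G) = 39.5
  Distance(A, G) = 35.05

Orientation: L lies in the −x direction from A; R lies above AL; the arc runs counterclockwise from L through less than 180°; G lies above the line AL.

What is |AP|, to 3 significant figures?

21.7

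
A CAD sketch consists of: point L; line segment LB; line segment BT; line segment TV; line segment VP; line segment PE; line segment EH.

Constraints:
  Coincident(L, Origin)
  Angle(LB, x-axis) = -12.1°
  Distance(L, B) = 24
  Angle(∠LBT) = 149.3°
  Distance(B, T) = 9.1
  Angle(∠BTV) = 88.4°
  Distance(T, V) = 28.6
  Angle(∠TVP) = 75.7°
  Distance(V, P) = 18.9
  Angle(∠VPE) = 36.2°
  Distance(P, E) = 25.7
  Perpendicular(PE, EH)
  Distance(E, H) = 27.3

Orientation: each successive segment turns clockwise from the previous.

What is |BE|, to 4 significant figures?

20.31

∠TVP = 75.7° gives VP at 121.3° from the x-axis; with |VP| = 18.9, P = (0.3145, -15.50). ∠VPE = 36.2° gives PE at -22.50° from the x-axis; with |PE| = 25.7, E = (24.06, -25.33). Then |BE| = |E − B| = 20.31.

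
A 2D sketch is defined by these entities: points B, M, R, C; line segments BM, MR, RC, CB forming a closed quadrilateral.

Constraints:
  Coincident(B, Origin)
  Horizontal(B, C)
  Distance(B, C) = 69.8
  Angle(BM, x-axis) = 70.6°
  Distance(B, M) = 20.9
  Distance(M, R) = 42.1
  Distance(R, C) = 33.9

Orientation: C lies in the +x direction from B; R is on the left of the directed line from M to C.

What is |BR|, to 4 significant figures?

55.22

Checks: |MR| = 42.10 ✓; |RC| = 33.90 ✓.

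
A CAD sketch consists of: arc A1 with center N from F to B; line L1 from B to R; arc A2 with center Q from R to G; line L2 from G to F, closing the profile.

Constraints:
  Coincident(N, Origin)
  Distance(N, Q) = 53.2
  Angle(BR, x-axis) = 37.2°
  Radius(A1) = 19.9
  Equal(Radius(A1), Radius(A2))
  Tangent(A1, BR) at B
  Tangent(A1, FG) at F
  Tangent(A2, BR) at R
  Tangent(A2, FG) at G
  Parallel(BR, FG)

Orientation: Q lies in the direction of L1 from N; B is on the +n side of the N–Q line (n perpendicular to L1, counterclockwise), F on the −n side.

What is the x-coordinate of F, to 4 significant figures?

12.03

N is at the origin and Q lies 53.2 along u from N, so Q = 53.2·u = (42.38, 32.16). Tangency of A1 to both parallel lines with radius 19.9 puts B and F at N ± 19.9·n: B = (-12.03, 15.85), F = (12.03, -15.85). So F.x = 12.03.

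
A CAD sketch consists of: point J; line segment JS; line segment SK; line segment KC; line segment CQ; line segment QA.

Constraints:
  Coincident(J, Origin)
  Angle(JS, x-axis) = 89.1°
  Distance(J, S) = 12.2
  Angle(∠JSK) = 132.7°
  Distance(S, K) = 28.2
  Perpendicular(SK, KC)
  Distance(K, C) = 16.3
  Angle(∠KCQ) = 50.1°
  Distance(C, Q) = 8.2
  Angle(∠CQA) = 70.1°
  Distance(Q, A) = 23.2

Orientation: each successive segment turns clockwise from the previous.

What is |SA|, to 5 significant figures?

41.965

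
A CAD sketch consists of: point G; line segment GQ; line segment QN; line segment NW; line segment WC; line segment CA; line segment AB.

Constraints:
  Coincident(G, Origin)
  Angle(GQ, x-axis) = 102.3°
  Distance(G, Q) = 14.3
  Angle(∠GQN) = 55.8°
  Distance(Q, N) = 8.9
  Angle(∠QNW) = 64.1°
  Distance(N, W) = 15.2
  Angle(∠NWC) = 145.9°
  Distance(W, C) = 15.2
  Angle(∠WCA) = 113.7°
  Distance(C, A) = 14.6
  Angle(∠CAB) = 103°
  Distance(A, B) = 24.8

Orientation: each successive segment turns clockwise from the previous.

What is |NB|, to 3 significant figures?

24.0

G is at the origin; GQ runs at 102.3° with length 14.3, so Q = (-3.05, 14.0). ∠GQN = 55.8° gives QN at -21.9° from the x-axis; with |QN| = 8.9, N = (5.21, 10.7). ∠QNW = 64.1° gives NW at -138° from the x-axis; with |NW| = 15.2, W = (-6.05, 0.442). ∠NWC = 145.9° gives WC at -172° from the x-axis; with |WC| = 15.2, C = (-21.1, -1.70). ∠WCA = 113.7° gives CA at 122° from the x-axis; with |CA| = 14.6, A = (-28.8, 10.7). ∠CAB = 103.0° gives AB at 44.8° from the x-axis; with |AB| = 24.8, B = (-11.2, 28.2). Then |NB| = |B − N| = 24.0.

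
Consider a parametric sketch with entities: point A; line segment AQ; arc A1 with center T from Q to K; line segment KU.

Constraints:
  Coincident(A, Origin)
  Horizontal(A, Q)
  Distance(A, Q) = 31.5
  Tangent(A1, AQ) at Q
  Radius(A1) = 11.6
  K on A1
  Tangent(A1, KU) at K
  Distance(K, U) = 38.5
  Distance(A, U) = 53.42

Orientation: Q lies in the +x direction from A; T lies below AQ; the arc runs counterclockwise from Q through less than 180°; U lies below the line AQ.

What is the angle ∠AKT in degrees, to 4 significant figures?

151.4°

A is at the origin; AQ is horizontal with |AQ| = 31.5 and Q on the +x side, so Q = (31.50, 0.000). Tangency of A1 to AQ means the radius TQ is perpendicular to AQ, so T = Q + (0, -11.6) = (31.50, -11.60). Since TK ⟂ KU (tangency), |TU| = √(11.6² + 38.5²) = 40.21 regardless of where K sits on A1. So U lies on both circle(A, 53.42) and circle(T, 40.21); the below-AQ intersection is U = (19.16, -49.87). K is the foot of the tangent from U: K = (19.90, -11.37).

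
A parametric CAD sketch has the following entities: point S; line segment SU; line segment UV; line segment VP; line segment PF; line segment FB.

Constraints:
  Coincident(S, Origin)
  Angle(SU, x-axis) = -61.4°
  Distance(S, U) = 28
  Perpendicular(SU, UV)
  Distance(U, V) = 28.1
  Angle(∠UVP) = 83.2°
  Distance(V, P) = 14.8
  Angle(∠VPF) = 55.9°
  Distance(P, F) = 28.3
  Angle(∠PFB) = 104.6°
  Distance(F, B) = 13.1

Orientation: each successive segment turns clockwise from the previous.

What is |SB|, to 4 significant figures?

44.89

S is at the origin; SU runs at -61.4° with length 28.0, so U = (13.40, -24.58). SU is perpendicular to UV, so UV runs at -151.4°; with |UV| = 28.1, V = (-11.27, -38.03). ∠UVP = 83.2° gives VP at 111.8° from the x-axis; with |VP| = 14.8, P = (-16.76, -24.29). ∠VPF = 55.9° gives PF at -12.30° from the x-axis; with |PF| = 28.3, F = (10.89, -30.32). ∠PFB = 104.6° gives FB at -87.70° from the x-axis; with |FB| = 13.1, B = (11.41, -43.41). Then |SB| = |B − S| = 44.89.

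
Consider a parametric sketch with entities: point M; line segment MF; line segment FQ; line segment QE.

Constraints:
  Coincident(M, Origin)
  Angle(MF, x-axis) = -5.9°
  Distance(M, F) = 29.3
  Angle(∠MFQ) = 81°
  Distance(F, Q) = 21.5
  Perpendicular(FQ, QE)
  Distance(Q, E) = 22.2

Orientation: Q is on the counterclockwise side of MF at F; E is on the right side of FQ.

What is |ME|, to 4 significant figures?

53.86

∠MFQ = 81.0°, so FQ runs at -5.9° + (180° − 81.0°) = 93.10° from the x-axis; with |FQ| = 21.5, Q = F + 21.5·(cos 93.10°, sin 93.10°) = (27.98, 18.46). FQ ⟂ QE; with |QE| = 22.2 on the right of FQ, E = Q + 22.2·(0.9985, 0.05408) = (50.15, 19.66). Then |ME| = |E − M| = 53.86.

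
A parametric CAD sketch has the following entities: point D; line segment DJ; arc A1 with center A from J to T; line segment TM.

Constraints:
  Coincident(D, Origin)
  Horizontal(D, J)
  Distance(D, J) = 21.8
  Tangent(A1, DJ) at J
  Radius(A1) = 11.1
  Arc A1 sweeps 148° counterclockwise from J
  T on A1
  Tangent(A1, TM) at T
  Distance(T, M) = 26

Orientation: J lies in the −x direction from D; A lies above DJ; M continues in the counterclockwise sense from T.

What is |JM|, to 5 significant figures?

37.911

On A1, J sits at bearing -90° from A; a 148° counterclockwise sweep puts T at bearing 58°, so T = A + 11.1·(cos 58°, sin 58°) = (-15.918, 20.513). The tangent condition forces AT to be normal to TM, so TM runs along (−sin 58°, cos 58°); with |TM| = 26.0, M = (-37.967, 34.291). Then |JM| = |M − J| = 37.911.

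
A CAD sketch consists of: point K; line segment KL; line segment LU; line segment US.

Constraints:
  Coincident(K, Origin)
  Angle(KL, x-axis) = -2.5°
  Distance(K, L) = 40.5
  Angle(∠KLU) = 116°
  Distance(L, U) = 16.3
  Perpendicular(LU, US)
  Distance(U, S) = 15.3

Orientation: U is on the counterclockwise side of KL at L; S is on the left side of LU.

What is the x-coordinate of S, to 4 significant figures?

34.79

K is at the origin; KL runs at -2.5° with length 40.5, so L = 40.5·(cos -2.5°, sin -2.5°) = (40.46, -1.767). ∠KLU = 116.0°, so LU runs at -2.5° + (180° − 116.0°) = 61.50° from the x-axis; with |LU| = 16.3, U = L + 16.3·(cos 61.50°, sin 61.50°) = (48.24, 12.56). LU is perpendicular to US; with |US| = 15.3 on the left of LU, S = U + 15.3·(-0.8788, 0.4772) = (34.79, 19.86). So S.x = 34.79.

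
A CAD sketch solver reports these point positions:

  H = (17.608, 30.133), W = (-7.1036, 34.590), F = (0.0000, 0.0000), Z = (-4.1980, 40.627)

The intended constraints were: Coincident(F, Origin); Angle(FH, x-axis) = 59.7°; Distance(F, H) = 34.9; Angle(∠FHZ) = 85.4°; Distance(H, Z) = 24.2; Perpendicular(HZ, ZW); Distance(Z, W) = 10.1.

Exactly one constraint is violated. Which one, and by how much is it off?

Distance(Z, W) = 10.1 — off by 3.40.

F = (0.00, 0.00) ✓; FH at 59.70° ✓; |FH| = 34.90 ✓; ∠FHZ = 85.40° ✓; |HZ| = 24.20 ✓; ∠(HZ, ZW) = 90.00° ✓; |ZW| = 6.700 ✗.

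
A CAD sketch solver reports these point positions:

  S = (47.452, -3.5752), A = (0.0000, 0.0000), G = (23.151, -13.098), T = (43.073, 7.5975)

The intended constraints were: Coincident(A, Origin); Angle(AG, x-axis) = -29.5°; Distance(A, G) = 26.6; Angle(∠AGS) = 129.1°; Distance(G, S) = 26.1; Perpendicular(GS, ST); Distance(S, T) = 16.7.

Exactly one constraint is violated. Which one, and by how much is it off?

Distance(S, T) = 16.7 — off by 4.70.

A = (0.00, 0.00) ✓; AG at -29.50° ✓; |AG| = 26.60 ✓; ∠AGS = 129.1° ✓; |GS| = 26.10 ✓; ∠(GS, ST) = 90.00° ✓; |ST| = 12.00 ✗.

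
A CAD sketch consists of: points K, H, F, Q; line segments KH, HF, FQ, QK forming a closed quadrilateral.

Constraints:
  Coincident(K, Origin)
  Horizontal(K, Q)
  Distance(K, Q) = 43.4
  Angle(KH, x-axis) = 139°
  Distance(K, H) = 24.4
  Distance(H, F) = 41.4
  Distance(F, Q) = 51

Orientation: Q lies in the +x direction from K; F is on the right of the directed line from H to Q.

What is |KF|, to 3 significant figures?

22.4

Checks: |HF| = 41.40 ✓; |FQ| = 51.00 ✓.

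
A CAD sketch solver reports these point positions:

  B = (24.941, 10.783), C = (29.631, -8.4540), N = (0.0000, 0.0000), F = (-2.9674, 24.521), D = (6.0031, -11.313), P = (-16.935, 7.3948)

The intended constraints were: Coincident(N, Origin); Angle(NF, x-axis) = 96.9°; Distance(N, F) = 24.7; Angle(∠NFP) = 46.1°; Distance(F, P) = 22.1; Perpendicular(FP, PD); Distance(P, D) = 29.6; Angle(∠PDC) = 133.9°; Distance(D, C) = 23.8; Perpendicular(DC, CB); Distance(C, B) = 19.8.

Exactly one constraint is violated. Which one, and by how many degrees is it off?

Perpendicular(DC, CB) — off by 6.80°.

N = (0.00, 0.00) ✓; NF at 96.90° ✓; |NF| = 24.70 ✓; ∠NFP = 46.10° ✓; |FP| = 22.10 ✓; ∠(FP, PD) = 90.00° ✓; |PD| = 29.60 ✓; ∠PDC = 133.9° ✓; |DC| = 23.80 ✓; ∠(DC, CB) = 96.80° ✗; |CB| = 19.80 ✓.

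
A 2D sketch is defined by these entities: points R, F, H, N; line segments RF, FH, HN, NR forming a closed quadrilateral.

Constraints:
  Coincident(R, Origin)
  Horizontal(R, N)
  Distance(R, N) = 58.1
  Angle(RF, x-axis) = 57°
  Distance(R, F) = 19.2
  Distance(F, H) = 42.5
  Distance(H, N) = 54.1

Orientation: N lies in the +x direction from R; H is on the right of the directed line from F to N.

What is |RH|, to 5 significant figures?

28.548

Checks: R.y = 0.00, N.y = 0.00 ✓; |FH| = 42.50 ✓; |HN| = 54.10 ✓.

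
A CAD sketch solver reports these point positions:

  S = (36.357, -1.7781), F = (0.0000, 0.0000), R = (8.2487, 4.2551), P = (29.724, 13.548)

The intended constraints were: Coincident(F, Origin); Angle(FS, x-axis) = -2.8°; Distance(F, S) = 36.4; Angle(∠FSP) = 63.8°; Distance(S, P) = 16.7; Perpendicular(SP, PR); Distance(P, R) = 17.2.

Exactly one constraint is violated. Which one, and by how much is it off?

Distance(P, R) = 17.2 — off by 6.20.

F = (0.00, 0.00) ✓; FS at -2.800° ✓; |FS| = 36.40 ✓; ∠FSP = 63.80° ✓; |SP| = 16.70 ✓; ∠(SP, PR) = 90.00° ✓; |PR| = 23.40 ✗.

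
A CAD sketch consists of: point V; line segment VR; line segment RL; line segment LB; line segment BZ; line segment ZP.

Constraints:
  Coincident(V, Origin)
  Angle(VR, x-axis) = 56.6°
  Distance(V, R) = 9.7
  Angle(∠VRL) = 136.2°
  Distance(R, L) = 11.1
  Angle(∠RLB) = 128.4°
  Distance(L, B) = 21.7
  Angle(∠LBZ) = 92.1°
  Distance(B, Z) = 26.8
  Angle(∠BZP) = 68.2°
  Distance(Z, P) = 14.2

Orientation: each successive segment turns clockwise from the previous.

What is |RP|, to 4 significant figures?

20.96

∠LBZ = 92.1° gives BZ at -126.7° from the x-axis; with |BZ| = 26.8, Z = (17.06, -24.53). ∠BZP = 68.2° gives ZP at 121.5° from the x-axis; with |ZP| = 14.2, P = (9.640, -12.42). Then |RP| = |P − R| = 20.96.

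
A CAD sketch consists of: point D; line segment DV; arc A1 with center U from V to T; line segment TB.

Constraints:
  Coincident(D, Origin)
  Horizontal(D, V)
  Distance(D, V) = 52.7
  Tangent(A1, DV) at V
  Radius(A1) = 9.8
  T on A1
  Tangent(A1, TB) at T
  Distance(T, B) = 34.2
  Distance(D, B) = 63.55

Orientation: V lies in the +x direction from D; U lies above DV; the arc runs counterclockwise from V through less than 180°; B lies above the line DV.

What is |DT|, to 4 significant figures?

63.02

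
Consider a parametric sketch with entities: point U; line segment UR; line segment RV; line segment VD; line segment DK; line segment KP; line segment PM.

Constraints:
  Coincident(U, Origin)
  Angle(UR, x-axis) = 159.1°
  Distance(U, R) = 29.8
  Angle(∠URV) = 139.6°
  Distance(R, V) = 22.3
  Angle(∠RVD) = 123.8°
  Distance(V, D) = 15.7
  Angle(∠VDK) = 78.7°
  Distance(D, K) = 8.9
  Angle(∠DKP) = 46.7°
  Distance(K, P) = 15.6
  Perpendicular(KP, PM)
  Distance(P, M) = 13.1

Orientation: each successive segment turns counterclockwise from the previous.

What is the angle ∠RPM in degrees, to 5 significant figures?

162.97°

U is at the origin; UR runs at 159.1° with length 29.8, so R = (-27.839, 10.631). ∠URV = 139.6° gives RV at -160.50° from the x-axis; with |RV| = 22.3, V = (-48.860, 3.1869). ∠RVD = 123.8° gives VD at -104.30° from the x-axis; with |VD| = 15.7, D = (-52.738, -12.027). ∠VDK = 78.7° gives DK at -3.0000° from the x-axis; with |DK| = 8.9, K = (-43.850, -12.492). ∠DKP = 46.7° gives KP at 130.30° from the x-axis; with |KP| = 15.6, P = (-53.940, -0.59481). KP ⟂ PM, so PM runs at -139.70°; with |PM| = 13.1, M = (-63.931, -9.0678). Then cos ∠RPM = PR·PM / (|PR||PM|), giving 162.97°.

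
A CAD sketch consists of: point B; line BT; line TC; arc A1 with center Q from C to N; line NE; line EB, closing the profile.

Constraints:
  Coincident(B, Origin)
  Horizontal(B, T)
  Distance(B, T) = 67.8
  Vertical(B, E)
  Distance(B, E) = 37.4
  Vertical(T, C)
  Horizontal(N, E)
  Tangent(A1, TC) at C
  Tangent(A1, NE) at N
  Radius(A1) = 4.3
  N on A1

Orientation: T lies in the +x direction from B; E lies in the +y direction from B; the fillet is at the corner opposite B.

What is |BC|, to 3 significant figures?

75.4

B is at the origin; BT is horizontal with |BT| = 67.8 and T on the +x side, so T = (67.8, 0.00). BE is vertical with |BE| = 37.4 and E on the +y side, so E = (0.00, 37.4). The virtual corner opposite B is at (67.8, 37.4). Since A1 is tangent to TC there, QC ⟂ TC and A1 meets NE tangentially, so QN is at right angles to NE, with radius 4.3, so the center Q sits 4.3 in from both sides at Q = (63.5, 33.1). That places the tangent points at C = (67.8, 33.1) on TC and N = (63.5, 37.4) on NE. Then |BC| = |C − B| = 75.4.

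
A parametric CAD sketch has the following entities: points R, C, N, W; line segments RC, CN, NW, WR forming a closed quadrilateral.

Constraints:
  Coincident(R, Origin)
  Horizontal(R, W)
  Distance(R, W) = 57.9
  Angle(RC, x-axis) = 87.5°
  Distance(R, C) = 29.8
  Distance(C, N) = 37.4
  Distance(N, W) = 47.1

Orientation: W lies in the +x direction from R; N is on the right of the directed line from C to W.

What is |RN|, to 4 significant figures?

12.86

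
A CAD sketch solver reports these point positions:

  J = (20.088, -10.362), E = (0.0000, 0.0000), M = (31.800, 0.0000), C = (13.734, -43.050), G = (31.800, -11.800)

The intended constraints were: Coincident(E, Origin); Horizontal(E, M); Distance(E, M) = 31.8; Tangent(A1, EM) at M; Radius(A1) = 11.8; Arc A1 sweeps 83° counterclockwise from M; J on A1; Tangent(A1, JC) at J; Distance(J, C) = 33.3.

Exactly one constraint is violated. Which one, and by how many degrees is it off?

Tangent(A1, JC) at J — off by 4.00°.

E = (0.00, 0.00) ✓; E.y = 0.00, M.y = 0.00 ✓; |EM| = 31.80 ✓; ∠(GM, ME) = 90.00° ✓; |GM| = 11.80 ✓; bearing(G→J) − bearing(G→M) = 83.00° ✓; |GJ| = 11.80 ✓; ∠(GJ, JC) = 94.00° ✗; |JC| = 33.30 ✓.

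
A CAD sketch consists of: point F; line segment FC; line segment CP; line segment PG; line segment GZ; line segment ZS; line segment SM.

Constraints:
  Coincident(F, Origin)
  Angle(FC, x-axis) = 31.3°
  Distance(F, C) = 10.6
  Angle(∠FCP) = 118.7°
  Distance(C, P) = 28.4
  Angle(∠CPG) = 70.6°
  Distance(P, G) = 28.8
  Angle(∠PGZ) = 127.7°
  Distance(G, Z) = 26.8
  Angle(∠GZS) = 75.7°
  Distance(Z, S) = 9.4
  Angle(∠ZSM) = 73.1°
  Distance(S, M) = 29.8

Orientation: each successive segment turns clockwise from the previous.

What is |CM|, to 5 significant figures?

39.420

∠GZS = 75.7° gives ZS at 64.000° from the x-axis; with |ZS| = 9.4, S = (-10.337, -13.552). ∠ZSM = 73.1° gives SM at -42.900° from the x-axis; with |SM| = 29.8, M = (11.493, -33.838). Then |CM| = |M − C| = 39.420.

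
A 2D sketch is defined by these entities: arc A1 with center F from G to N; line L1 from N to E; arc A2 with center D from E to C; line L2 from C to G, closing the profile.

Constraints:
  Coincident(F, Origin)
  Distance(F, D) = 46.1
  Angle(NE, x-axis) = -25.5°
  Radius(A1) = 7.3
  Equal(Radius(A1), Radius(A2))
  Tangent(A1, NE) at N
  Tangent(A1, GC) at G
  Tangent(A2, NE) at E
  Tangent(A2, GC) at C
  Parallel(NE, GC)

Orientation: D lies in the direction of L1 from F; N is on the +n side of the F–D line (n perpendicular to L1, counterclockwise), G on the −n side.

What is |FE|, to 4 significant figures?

46.67

The slot axis is L1's direction at -25.5°, so u = (cos -25.5°, sin -25.5°) = (0.9026, -0.4305) and n = (−sin -25.5°, cos -25.5°) = (0.4305, 0.9026). F is at the origin and D lies 46.1 along u from F, so D = 46.1·u = (41.61, -19.85). Tangency of A1 to both parallel lines with radius 7.3 puts N and G at F ± 7.3·n: N = (3.143, 6.589), G = (-3.143, -6.589). Equal radii place E and C the same way about D: E = D + 7.3·n = (44.75, -13.26), C = D − 7.3·n = (38.47, -26.44). Then |FE| = |E − F| = 46.67.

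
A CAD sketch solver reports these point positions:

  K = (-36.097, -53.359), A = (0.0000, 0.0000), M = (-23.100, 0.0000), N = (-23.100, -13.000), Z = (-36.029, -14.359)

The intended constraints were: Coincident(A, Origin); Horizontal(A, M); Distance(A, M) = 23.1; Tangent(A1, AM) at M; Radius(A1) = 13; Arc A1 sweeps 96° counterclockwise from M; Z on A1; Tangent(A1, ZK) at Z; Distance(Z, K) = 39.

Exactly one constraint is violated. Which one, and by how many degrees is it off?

Tangent(A1, ZK) at Z — off by 6.10°.

A = (0.00, 0.00) ✓; A.y = 0.00, M.y = 0.00 ✓; |AM| = 23.10 ✓; ∠(NM, MA) = 90.00° ✓; |NM| = 13.00 ✓; bearing(N→Z) − bearing(N→M) = 96.00° ✓; |NZ| = 13.00 ✓; ∠(NZ, ZK) = 96.10° ✗; |ZK| = 39.00 ✓.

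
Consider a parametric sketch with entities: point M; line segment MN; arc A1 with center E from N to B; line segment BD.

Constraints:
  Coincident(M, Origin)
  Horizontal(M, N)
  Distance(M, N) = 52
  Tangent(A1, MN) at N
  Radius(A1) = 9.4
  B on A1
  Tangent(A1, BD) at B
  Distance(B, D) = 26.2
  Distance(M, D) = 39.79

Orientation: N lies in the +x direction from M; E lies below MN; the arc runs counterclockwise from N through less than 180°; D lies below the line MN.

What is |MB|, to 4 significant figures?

44.32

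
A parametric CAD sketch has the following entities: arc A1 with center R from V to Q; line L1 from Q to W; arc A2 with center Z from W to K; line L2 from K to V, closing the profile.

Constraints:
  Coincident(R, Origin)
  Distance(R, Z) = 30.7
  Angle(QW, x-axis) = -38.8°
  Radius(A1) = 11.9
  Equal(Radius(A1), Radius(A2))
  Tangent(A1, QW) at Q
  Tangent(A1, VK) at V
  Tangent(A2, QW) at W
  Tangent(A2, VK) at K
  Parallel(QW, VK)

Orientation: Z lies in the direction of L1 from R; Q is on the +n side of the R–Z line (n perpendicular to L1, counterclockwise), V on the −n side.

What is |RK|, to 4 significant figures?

32.93

Tangency of A1 to both parallel lines with radius 11.9 puts Q and V at R ± 11.9·n: Q = (7.457, 9.274), V = (-7.457, -9.274). Equal radii place W and K the same way about Z: W = Z + 11.9·n = (31.38, -9.963), K = Z − 11.9·n = (16.47, -28.51). Then |RK| = |K − R| = 32.93.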